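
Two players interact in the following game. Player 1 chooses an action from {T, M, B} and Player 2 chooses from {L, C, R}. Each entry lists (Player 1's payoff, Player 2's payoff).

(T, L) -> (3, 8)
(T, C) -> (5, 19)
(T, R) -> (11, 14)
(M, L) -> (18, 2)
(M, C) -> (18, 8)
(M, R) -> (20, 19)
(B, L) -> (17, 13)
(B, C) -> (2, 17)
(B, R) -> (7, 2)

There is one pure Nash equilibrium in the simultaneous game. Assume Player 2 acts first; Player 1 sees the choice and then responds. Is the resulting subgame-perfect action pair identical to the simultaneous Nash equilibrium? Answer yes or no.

yes

Player 1 best-responds to each possible Player 2 move:
- L → Player 1 plays M (best of 3, 18, 17); Player 2 gets 2.
- C → Player 1 plays M (best of 5, 18, 2); Player 2 gets 8.
- R → Player 1 plays M (best of 11, 20, 7); Player 2 gets 19.
Maximizing over 2, 8, 19, Player 2 chooses R. Subgame-perfect outcome: (M, R) with payoffs (20, 19).
For the simultaneous game, intersect best replies.
Player 1's best replies: L→M; C→M; R→M.
Player 2's best replies: T→C; M→R; B→C.
The unique mutual best reply is (M, R), giving (20, 19).
Sequential outcome (M, R) coincides with the Nash profile (M, R).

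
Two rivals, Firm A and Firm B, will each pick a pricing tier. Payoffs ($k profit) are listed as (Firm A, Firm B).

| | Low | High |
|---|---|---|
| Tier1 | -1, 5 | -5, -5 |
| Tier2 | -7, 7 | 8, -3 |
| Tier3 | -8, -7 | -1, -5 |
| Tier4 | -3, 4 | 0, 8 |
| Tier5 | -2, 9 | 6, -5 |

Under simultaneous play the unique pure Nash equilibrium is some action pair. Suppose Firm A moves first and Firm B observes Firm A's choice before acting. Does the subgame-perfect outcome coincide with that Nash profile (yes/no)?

Work backward from Firm B's decision.
- Tier1: BR = Low, leader payoff -1.
- Tier2: BR = Low, leader payoff -7.
- Tier3: BR = High, leader payoff -1.
- Tier4: BR = High, leader payoff 0.
- Tier5: BR = Low, leader payoff -2.
Firm A's induced payoffs are -1, -7, -1, 0, -2, so Firm A commits to Tier4. Subgame-perfect outcome: (Tier4, High) with payoffs (0, 8).
Now find the simultaneous Nash equilibrium.
Firm A's best replies: Low→Tier1; High→Tier2.
Firm B's best replies: Tier1→Low; Tier2→Low; Tier3→High; Tier4→High; Tier5→Low.
Only (Tier1, Low) has each player best-responding; Nash payoffs (-1, 5).
Sequential outcome (Tier4, High) differs from the Nash profile (Tier1, Low).

no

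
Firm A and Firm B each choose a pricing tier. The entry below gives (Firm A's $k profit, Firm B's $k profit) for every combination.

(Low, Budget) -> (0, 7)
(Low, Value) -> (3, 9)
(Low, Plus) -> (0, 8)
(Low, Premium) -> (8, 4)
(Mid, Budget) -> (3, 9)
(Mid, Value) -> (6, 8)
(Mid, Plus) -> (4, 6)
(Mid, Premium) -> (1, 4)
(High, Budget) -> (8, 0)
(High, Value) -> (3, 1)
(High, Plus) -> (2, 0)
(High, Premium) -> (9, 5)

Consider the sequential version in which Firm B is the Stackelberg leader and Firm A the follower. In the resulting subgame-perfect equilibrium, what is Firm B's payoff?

8

Solve by backward induction (Firm B leads).
- Budget: Firm A compares 0, 3, 8 and picks High; Firm B would get 0.
- Value: Firm A compares 3, 6, 3 and picks Mid; Firm B would get 8.
- Plus: Firm A compares 0, 4, 2 and picks Mid; Firm B would get 6.
- Premium: Firm A compares 8, 1, 9 and picks High; Firm B would get 5.
Maximizing over 0, 8, 6, 5, Firm B chooses Value. Subgame-perfect outcome: (Mid, Value) with payoffs (6, 8).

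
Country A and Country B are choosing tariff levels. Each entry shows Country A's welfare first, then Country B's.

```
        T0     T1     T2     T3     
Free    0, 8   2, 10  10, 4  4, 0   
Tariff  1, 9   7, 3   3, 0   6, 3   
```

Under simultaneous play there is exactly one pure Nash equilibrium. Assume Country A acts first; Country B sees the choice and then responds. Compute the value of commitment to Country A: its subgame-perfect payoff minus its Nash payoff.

1

Solve by backward induction (Country A leads).
- Free → Country B plays T1 (best of 8, 10, 4, 0); Country A gets 2.
- Tariff → Country B plays T0 (best of 9, 3, 0, 3); Country A gets 1.
Among 2, 1, the best is 2 at Free. Subgame-perfect outcome: (Free, T1) with payoffs (2, 10).
Under simultaneous play:
Country A's best replies: T0→Tariff; T1→Tariff; T2→Free; T3→Tariff.
Country B's best replies: Free→T1; Tariff→T0.
The unique mutual best reply is (Tariff, T0), giving (1, 9).
Country A's commitment gain: 2 − 1 = 1.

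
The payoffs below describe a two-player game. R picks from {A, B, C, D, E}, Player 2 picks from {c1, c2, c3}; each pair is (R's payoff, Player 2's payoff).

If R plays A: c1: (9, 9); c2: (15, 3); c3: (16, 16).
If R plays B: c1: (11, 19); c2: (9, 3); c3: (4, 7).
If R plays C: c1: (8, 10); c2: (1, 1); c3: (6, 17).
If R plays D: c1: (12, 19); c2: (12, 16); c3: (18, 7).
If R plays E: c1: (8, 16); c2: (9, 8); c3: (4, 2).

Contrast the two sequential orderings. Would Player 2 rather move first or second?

If R leads: Player 2's best replies are A→c3, B→c1, C→c3, D→c1, E→c1; R's induced payoffs 16, 11, 6, 12, 8; outcome (A, c3), payoffs (16, 16).
If Player 2 leads: R's best replies are c1→D, c2→A, c3→D; Player 2's induced payoffs 19, 3, 7; outcome (D, c1), payoffs (12, 19).
Player 2 gets 19 moving first and 16 moving second, so Player 2 prefers to move first.

first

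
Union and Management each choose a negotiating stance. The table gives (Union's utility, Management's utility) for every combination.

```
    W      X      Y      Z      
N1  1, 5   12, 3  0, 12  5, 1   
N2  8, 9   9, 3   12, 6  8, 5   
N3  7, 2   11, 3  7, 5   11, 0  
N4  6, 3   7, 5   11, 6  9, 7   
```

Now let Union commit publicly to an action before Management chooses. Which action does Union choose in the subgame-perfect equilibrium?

N4

Solve by backward induction (Union leads).
- N1: BR = Y, leader payoff 0.
- N2: BR = W, leader payoff 8.
- N3: BR = Y, leader payoff 7.
- N4: BR = Z, leader payoff 9.
Union's induced payoffs are 0, 8, 7, 9, so Union commits to N4. Subgame-perfect outcome: (N4, Z) with payoffs (9, 7).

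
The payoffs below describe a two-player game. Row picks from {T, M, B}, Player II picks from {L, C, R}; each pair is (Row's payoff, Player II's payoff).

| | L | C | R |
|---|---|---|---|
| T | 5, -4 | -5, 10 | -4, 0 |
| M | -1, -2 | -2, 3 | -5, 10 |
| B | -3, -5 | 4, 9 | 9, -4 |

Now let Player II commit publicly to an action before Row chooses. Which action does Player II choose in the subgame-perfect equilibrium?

C

Backward induction with Player II moving first.
- L → Row plays T (best of 5, -1, -3); Player II gets -4.
- C → Row plays B (best of -5, -2, 4); Player II gets 9.
- R → Row plays B (best of -4, -5, 9); Player II gets -4.
Among -4, 9, -4, the best is 9 at C. Subgame-perfect outcome: (B, C) with payoffs (4, 9).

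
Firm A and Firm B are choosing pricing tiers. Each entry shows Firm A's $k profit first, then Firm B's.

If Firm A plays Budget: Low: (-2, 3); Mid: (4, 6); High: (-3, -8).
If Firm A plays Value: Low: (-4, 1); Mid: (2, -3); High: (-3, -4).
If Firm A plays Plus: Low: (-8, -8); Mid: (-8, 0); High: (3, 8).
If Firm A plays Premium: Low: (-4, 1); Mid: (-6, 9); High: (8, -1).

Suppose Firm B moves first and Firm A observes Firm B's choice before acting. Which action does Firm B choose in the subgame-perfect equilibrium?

Mid

Firm A best-responds to each possible Firm B move:
- Low → Firm A plays Budget (best of -2, -4, -8, -4); Firm B gets 3.
- Mid → Firm A plays Budget (best of 4, 2, -8, -6); Firm B gets 6.
- High → Firm A plays Premium (best of -3, -3, 3, 8); Firm B gets -1.
Maximizing over 3, 6, -1, Firm B chooses Mid. Subgame-perfect outcome: (Budget, Mid) with payoffs (4, 6).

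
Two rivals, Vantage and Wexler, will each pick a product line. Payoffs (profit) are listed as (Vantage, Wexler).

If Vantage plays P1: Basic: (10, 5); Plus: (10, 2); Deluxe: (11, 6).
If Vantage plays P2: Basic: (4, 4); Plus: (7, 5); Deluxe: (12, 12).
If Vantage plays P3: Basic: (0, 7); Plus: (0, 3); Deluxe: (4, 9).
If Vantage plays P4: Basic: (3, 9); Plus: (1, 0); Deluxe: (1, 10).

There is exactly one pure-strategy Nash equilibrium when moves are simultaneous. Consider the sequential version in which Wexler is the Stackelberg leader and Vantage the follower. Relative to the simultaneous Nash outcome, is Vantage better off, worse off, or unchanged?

unchanged

Solve by backward induction (Wexler leads).
- Basic: BR = P1, leader payoff 5.
- Plus: BR = P1, leader payoff 2.
- Deluxe: BR = P2, leader payoff 12.
Wexler's induced payoffs are 5, 2, 12, so Wexler commits to Deluxe. Subgame-perfect outcome: (P2, Deluxe) with payoffs (12, 12).
Under simultaneous play:
Vantage's best replies: Basic→P1; Plus→P1; Deluxe→P2.
Wexler's best replies: P1→Deluxe; P2→Deluxe; P3→Deluxe; P4→Deluxe.
The unique mutual best reply is (P2, Deluxe), giving (12, 12).
Vantage earns 12 sequentially versus 12 at the Nash outcome: unchanged.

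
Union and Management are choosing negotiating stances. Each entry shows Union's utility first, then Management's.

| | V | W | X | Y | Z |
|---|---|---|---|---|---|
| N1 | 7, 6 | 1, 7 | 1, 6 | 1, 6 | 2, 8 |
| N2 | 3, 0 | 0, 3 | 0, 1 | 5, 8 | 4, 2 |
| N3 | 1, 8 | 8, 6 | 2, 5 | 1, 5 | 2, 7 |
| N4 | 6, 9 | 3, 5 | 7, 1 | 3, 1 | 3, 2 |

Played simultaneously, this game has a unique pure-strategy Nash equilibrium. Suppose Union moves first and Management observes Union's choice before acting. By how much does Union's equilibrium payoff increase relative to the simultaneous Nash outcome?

1

Management best-responds to each possible Union move:
- N1: BR = Z, leader payoff 2.
- N2: BR = Y, leader payoff 5.
- N3: BR = V, leader payoff 1.
- N4: BR = V, leader payoff 6.
Union's induced payoffs are 2, 5, 1, 6, so Union commits to N4. Subgame-perfect outcome: (N4, V) with payoffs (6, 9).
Now find the simultaneous Nash equilibrium.
Union's best replies: V→N1; W→N3; X→N4; Y→N2; Z→N2.
Management's best replies: N1→Z; N2→Y; N3→V; N4→V.
The unique mutual best reply is (N2, Y), giving (5, 8).
Union's commitment gain: 6 − 5 = 1.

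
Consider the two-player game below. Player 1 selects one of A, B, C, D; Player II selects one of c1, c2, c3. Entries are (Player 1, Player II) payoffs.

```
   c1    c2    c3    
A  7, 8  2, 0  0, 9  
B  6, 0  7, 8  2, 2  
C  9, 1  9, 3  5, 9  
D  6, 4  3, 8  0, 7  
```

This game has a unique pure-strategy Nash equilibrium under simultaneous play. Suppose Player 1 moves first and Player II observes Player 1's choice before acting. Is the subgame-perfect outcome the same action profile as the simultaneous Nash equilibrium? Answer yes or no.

Backward induction with Player 1 moving first.
- A: BR = c3, leader payoff 0.
- B: BR = c2, leader payoff 7.
- C: BR = c3, leader payoff 5.
- D: BR = c2, leader payoff 3.
Among 0, 7, 5, 3, the best is 7 at B. Subgame-perfect outcome: (B, c2) with payoffs (7, 8).
For the simultaneous game, intersect best replies.
Player 1's best replies: c1→C; c2→C; c3→C.
Player II's best replies: A→c3; B→c2; C→c3; D→c2.
Only (C, c3) has each player best-responding; Nash payoffs (5, 9).
Sequential outcome (B, c2) differs from the Nash profile (C, c3).

no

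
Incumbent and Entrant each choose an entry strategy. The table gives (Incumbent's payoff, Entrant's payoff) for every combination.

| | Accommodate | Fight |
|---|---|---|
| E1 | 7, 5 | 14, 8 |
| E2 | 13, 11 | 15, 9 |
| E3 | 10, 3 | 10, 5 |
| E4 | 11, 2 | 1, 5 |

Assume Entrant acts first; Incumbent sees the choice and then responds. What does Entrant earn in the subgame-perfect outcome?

Solve by backward induction (Entrant leads).
- Accommodate: Incumbent compares 7, 13, 10, 11 and picks E2; Entrant would get 11.
- Fight: Incumbent compares 14, 15, 10, 1 and picks E2; Entrant would get 9.
Among 11, 9, the best is 11 at Accommodate. Subgame-perfect outcome: (E2, Accommodate) with payoffs (13, 11).

11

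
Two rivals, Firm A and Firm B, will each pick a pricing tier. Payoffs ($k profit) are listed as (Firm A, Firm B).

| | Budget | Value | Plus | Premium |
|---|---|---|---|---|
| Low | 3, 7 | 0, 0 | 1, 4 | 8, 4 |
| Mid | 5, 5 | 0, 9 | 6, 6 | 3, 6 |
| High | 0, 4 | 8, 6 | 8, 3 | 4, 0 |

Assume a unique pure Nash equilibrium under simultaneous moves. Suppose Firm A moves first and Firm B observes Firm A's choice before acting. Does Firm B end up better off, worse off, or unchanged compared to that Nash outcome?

Firm B best-responds to each possible Firm A move:
- Low: Firm B compares 7, 0, 4, 4 and picks Budget; Firm A would get 3.
- Mid: Firm B compares 5, 9, 6, 6 and picks Value; Firm A would get 0.
- High: Firm B compares 4, 6, 3, 0 and picks Value; Firm A would get 8.
Among 3, 0, 8, the best is 8 at High. Subgame-perfect outcome: (High, Value) with payoffs (8, 6).
For the simultaneous game, intersect best replies.
Firm A's best replies: Budget→Mid; Value→High; Plus→High; Premium→Low.
Firm B's best replies: Low→Budget; Mid→Value; High→Value.
The unique mutual best reply is (High, Value), giving (8, 6).
Firm B earns 6 sequentially versus 6 at the Nash outcome: unchanged.

unchanged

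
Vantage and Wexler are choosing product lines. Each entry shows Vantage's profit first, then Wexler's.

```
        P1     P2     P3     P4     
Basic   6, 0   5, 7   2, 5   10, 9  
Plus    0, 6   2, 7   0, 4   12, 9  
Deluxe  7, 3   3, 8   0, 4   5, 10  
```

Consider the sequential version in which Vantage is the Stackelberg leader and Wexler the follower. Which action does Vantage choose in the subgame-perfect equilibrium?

Solve by backward induction (Vantage leads).
- Basic → Wexler plays P4 (best of 0, 7, 5, 9); Vantage gets 10.
- Plus → Wexler plays P4 (best of 6, 7, 4, 9); Vantage gets 12.
- Deluxe → Wexler plays P4 (best of 3, 8, 4, 10); Vantage gets 5.
Maximizing over 10, 12, 5, Vantage chooses Plus. Subgame-perfect outcome: (Plus, P4) with payoffs (12, 9).

Plus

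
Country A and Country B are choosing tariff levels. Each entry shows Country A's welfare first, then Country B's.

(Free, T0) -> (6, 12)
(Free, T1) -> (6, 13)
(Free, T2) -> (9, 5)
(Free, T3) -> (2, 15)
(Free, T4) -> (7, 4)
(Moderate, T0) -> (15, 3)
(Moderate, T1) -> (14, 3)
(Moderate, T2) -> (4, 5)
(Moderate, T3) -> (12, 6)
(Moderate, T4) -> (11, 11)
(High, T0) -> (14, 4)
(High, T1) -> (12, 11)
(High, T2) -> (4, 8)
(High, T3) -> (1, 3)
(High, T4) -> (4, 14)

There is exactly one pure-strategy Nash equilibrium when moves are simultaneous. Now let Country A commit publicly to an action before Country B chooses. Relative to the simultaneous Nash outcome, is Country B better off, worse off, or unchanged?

unchanged

Country B best-responds to each possible Country A move:
- Free: BR = T3, leader payoff 2.
- Moderate: BR = T4, leader payoff 11.
- High: BR = T4, leader payoff 4.
Maximizing over 2, 11, 4, Country A chooses Moderate. Subgame-perfect outcome: (Moderate, T4) with payoffs (11, 11).
Under simultaneous play:
Country A's best replies: T0→Moderate; T1→Moderate; T2→Free; T3→Moderate; T4→Moderate.
Country B's best replies: Free→T3; Moderate→T4; High→T4.
Only (Moderate, T4) has each player best-responding; Nash payoffs (11, 11).
Country B earns 11 sequentially versus 11 at the Nash outcome: unchanged.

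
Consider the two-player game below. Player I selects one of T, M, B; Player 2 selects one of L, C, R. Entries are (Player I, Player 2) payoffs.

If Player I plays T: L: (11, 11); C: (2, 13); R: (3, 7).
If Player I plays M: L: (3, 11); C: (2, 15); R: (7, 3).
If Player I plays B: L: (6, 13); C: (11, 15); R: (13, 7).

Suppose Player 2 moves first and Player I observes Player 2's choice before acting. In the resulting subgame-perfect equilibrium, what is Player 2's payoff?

Backward induction with Player 2 moving first.
- L → Player I plays T (best of 11, 3, 6); Player 2 gets 11.
- C → Player I plays B (best of 2, 2, 11); Player 2 gets 15.
- R → Player I plays B (best of 3, 7, 13); Player 2 gets 7.
Among 11, 15, 7, the best is 15 at C. Subgame-perfect outcome: (B, C) with payoffs (11, 15).

15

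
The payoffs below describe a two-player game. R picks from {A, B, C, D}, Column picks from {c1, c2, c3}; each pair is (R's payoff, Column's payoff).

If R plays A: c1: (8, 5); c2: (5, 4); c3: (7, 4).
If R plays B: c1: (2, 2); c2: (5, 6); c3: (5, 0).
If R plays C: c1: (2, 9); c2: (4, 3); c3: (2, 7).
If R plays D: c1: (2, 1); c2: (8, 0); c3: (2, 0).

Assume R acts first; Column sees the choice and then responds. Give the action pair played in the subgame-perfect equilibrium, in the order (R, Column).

Column best-responds to each possible R move:
- A: BR = c1, leader payoff 8.
- B: BR = c2, leader payoff 5.
- C: BR = c1, leader payoff 2.
- D: BR = c1, leader payoff 2.
R's induced payoffs are 8, 5, 2, 2, so R commits to A. Subgame-perfect outcome: (A, c1) with payoffs (8, 5).

(A, c1)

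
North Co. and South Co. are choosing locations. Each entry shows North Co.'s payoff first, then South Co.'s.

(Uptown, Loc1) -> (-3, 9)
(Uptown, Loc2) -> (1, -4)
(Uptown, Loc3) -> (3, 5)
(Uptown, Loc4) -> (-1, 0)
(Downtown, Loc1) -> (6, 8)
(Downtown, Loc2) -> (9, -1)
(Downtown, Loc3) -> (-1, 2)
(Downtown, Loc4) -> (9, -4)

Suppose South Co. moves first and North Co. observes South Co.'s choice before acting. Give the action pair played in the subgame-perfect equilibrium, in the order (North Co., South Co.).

(Downtown, Loc1)

Work backward from North Co.'s decision.
- Loc1: North Co. compares -3, 6 and picks Downtown; South Co. would get 8.
- Loc2: North Co. compares 1, 9 and picks Downtown; South Co. would get -1.
- Loc3: North Co. compares 3, -1 and picks Uptown; South Co. would get 5.
- Loc4: North Co. compares -1, 9 and picks Downtown; South Co. would get -4.
Maximizing over 8, -1, 5, -4, South Co. chooses Loc1. Subgame-perfect outcome: (Downtown, Loc1) with payoffs (6, 8).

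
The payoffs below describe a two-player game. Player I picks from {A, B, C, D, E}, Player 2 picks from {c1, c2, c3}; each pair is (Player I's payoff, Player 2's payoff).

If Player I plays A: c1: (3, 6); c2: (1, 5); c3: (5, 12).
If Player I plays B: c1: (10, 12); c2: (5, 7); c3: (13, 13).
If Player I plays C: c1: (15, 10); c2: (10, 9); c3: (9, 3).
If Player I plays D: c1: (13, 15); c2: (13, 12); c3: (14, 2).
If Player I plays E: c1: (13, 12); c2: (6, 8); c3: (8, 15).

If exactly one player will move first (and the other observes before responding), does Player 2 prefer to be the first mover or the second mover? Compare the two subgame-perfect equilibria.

first

If Player I leads: Player 2's best replies are A→c3, B→c3, C→c1, D→c1, E→c3; Player I's induced payoffs 5, 13, 15, 13, 8; outcome (C, c1), payoffs (15, 10).
If Player 2 leads: Player I's best replies are c1→C, c2→D, c3→D; Player 2's induced payoffs 10, 12, 2; outcome (D, c2), payoffs (13, 12).
Player 2 gets 12 moving first and 10 moving second, so Player 2 prefers to move first.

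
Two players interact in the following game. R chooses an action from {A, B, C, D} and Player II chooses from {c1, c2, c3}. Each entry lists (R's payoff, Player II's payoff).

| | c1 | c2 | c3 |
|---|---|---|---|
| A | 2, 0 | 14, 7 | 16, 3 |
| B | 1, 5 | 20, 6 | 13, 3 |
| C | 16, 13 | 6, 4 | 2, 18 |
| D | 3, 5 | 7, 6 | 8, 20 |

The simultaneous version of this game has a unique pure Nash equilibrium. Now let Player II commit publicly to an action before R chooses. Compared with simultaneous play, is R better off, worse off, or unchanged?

worse off

Backward induction with Player II moving first.
- c1: BR = C, leader payoff 13.
- c2: BR = B, leader payoff 6.
- c3: BR = A, leader payoff 3.
Player II's induced payoffs are 13, 6, 3, so Player II commits to c1. Subgame-perfect outcome: (C, c1) with payoffs (16, 13).
Under simultaneous play:
R's best replies: c1→C; c2→B; c3→A.
Player II's best replies: A→c2; B→c2; C→c3; D→c3.
Only (B, c2) has each player best-responding; Nash payoffs (20, 6).
R earns 16 sequentially versus 20 at the Nash outcome: worse off.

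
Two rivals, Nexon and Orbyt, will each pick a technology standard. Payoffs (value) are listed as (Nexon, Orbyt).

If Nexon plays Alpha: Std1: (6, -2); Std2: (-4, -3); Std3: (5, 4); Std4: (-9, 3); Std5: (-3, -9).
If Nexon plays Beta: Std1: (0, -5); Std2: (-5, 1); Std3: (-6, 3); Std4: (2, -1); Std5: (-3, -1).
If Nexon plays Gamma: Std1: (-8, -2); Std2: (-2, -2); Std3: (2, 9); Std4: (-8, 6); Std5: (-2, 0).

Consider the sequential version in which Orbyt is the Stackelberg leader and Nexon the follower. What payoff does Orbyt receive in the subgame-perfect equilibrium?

Solve by backward induction (Orbyt leads).
- Std1: Nexon compares 6, 0, -8 and picks Alpha; Orbyt would get -2.
- Std2: Nexon compares -4, -5, -2 and picks Gamma; Orbyt would get -2.
- Std3: Nexon compares 5, -6, 2 and picks Alpha; Orbyt would get 4.
- Std4: Nexon compares -9, 2, -8 and picks Beta; Orbyt would get -1.
- Std5: Nexon compares -3, -3, -2 and picks Gamma; Orbyt would get 0.
Maximizing over -2, -2, 4, -1, 0, Orbyt chooses Std3. Subgame-perfect outcome: (Alpha, Std3) with payoffs (5, 4).

4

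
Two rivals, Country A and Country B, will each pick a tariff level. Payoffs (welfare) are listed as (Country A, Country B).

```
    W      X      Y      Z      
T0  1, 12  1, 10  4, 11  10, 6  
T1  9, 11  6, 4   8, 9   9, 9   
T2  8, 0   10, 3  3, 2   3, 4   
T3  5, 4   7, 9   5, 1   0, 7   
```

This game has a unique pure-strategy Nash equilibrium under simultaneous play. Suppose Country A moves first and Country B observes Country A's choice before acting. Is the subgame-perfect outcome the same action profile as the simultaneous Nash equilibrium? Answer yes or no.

yes

Solve by backward induction (Country A leads).
- T0: Country B compares 12, 10, 11, 6 and picks W; Country A would get 1.
- T1: Country B compares 11, 4, 9, 9 and picks W; Country A would get 9.
- T2: Country B compares 0, 3, 2, 4 and picks Z; Country A would get 3.
- T3: Country B compares 4, 9, 1, 7 and picks X; Country A would get 7.
Country A's induced payoffs are 1, 9, 3, 7, so Country A commits to T1. Subgame-perfect outcome: (T1, W) with payoffs (9, 11).
For the simultaneous game, intersect best replies.
Country A's best replies: W→T1; X→T2; Y→T1; Z→T0.
Country B's best replies: T0→W; T1→W; T2→Z; T3→X.
Only (T1, W) has each player best-responding; Nash payoffs (9, 11).
Sequential outcome (T1, W) coincides with the Nash profile (T1, W).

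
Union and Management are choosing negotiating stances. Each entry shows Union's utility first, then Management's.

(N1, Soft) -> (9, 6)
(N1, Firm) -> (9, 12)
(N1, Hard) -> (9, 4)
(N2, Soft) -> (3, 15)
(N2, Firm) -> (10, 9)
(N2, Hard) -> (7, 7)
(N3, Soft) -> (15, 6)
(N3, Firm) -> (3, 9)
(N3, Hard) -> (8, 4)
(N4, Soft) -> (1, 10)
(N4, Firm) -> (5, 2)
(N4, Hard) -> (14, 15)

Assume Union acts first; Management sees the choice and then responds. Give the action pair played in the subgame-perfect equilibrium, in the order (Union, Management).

Work backward from Management's decision.
- N1 → Management plays Firm (best of 6, 12, 4); Union gets 9.
- N2 → Management plays Soft (best of 15, 9, 7); Union gets 3.
- N3 → Management plays Firm (best of 6, 9, 4); Union gets 3.
- N4 → Management plays Hard (best of 10, 2, 15); Union gets 14.
Union's induced payoffs are 9, 3, 3, 14, so Union commits to N4. Subgame-perfect outcome: (N4, Hard) with payoffs (14, 15).

(N4, Hard)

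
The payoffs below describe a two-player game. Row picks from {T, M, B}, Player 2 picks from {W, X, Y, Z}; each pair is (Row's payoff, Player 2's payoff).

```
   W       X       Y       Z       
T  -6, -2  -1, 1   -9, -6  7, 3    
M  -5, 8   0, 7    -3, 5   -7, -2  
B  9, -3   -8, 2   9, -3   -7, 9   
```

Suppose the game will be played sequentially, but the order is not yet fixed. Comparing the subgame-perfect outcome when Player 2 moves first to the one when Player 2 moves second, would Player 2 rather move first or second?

first

If Row leads: Player 2's best replies are T→Z, M→W, B→Z; Row's induced payoffs 7, -5, -7; outcome (T, Z), payoffs (7, 3).
If Player 2 leads: Row's best replies are W→B, X→M, Y→B, Z→T; Player 2's induced payoffs -3, 7, -3, 3; outcome (M, X), payoffs (0, 7).
Player 2 gets 7 moving first and 3 moving second, so Player 2 prefers to move first.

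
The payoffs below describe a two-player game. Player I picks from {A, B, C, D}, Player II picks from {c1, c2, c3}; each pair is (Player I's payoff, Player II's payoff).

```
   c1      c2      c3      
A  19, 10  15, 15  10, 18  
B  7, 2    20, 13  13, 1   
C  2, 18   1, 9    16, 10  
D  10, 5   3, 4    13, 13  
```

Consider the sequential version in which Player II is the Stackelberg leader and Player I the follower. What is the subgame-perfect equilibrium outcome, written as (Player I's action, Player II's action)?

Solve by backward induction (Player II leads).
- c1: Player I compares 19, 7, 2, 10 and picks A; Player II would get 10.
- c2: Player I compares 15, 20, 1, 3 and picks B; Player II would get 13.
- c3: Player I compares 10, 13, 16, 13 and picks C; Player II would get 10.
Among 10, 13, 10, the best is 13 at c2. Subgame-perfect outcome: (B, c2) with payoffs (20, 13).

(B, c2)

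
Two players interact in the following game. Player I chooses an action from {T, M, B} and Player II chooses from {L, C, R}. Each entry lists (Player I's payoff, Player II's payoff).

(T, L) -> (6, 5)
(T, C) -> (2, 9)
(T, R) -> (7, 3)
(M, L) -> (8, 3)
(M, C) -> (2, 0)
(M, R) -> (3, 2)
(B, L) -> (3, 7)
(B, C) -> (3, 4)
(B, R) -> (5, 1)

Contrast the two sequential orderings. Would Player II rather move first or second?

If Player I leads: Player II's best replies are T→C, M→L, B→L; Player I's induced payoffs 2, 8, 3; outcome (M, L), payoffs (8, 3).
If Player II leads: Player I's best replies are L→M, C→B, R→T; Player II's induced payoffs 3, 4, 3; outcome (B, C), payoffs (3, 4).
Player II gets 4 moving first and 3 moving second, so Player II prefers to move first.

first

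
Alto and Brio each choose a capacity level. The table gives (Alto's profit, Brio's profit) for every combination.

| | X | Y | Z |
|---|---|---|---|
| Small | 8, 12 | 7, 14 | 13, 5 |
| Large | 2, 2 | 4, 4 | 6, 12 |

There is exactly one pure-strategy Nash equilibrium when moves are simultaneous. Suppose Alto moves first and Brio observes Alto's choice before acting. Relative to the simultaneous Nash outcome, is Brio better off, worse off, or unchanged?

Backward induction with Alto moving first.
- Small: Brio compares 12, 14, 5 and picks Y; Alto would get 7.
- Large: Brio compares 2, 4, 12 and picks Z; Alto would get 6.
Maximizing over 7, 6, Alto chooses Small. Subgame-perfect outcome: (Small, Y) with payoffs (7, 14).
For the simultaneous game, intersect best replies.
Alto's best replies: X→Small; Y→Small; Z→Small.
Brio's best replies: Small→Y; Large→Z.
Only (Small, Y) has each player best-responding; Nash payoffs (7, 14).
Brio earns 14 sequentially versus 14 at the Nash outcome: unchanged.

unchanged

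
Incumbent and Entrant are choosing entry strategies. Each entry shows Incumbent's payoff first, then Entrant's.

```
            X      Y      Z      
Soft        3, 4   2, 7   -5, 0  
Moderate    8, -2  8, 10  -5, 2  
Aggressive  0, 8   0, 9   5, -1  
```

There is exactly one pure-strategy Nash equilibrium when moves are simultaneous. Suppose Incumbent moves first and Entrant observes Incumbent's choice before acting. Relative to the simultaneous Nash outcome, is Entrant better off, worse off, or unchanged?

unchanged

Solve by backward induction (Incumbent leads).
- Soft → Entrant plays Y (best of 4, 7, 0); Incumbent gets 2.
- Moderate → Entrant plays Y (best of -2, 10, 2); Incumbent gets 8.
- Aggressive → Entrant plays Y (best of 8, 9, -1); Incumbent gets 0.
Maximizing over 2, 8, 0, Incumbent chooses Moderate. Subgame-perfect outcome: (Moderate, Y) with payoffs (8, 10).
For the simultaneous game, intersect best replies.
Incumbent's best replies: X→Moderate; Y→Moderate; Z→Aggressive.
Entrant's best replies: Soft→Y; Moderate→Y; Aggressive→Y.
The unique mutual best reply is (Moderate, Y), giving (8, 10).
Entrant earns 10 sequentially versus 10 at the Nash outcome: unchanged.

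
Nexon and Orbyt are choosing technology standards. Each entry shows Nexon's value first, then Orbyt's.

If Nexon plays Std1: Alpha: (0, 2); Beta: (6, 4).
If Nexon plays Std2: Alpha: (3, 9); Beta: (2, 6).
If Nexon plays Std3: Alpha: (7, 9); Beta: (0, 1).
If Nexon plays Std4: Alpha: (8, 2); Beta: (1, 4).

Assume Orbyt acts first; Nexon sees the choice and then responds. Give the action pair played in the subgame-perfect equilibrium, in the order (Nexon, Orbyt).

(Std1, Beta)

Backward induction with Orbyt moving first.
- Alpha: Nexon compares 0, 3, 7, 8 and picks Std4; Orbyt would get 2.
- Beta: Nexon compares 6, 2, 0, 1 and picks Std1; Orbyt would get 4.
Maximizing over 2, 4, Orbyt chooses Beta. Subgame-perfect outcome: (Std1, Beta) with payoffs (6, 4).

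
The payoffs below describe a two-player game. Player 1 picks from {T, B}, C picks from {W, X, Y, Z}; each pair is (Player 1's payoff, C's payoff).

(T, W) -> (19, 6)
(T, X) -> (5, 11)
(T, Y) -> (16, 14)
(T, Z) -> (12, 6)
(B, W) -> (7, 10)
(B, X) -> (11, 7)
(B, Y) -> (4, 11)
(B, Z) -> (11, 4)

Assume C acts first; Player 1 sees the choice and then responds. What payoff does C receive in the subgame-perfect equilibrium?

Solve by backward induction (C leads).
- W: Player 1 compares 19, 7 and picks T; C would get 6.
- X: Player 1 compares 5, 11 and picks B; C would get 7.
- Y: Player 1 compares 16, 4 and picks T; C would get 14.
- Z: Player 1 compares 12, 11 and picks T; C would get 6.
Maximizing over 6, 7, 14, 6, C chooses Y. Subgame-perfect outcome: (T, Y) with payoffs (16, 14).

14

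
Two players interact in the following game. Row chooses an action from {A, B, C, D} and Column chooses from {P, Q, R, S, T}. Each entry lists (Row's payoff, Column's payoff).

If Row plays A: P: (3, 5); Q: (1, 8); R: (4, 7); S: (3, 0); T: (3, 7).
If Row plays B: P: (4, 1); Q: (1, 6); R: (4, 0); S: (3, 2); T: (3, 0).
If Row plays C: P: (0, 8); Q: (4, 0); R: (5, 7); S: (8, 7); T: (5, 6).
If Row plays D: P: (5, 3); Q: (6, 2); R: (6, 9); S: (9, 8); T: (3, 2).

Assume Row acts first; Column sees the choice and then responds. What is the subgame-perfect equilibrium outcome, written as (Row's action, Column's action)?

(D, R)

Work backward from Column's decision.
- A: BR = Q, leader payoff 1.
- B: BR = Q, leader payoff 1.
- C: BR = P, leader payoff 0.
- D: BR = R, leader payoff 6.
Maximizing over 1, 1, 0, 6, Row chooses D. Subgame-perfect outcome: (D, R) with payoffs (6, 9).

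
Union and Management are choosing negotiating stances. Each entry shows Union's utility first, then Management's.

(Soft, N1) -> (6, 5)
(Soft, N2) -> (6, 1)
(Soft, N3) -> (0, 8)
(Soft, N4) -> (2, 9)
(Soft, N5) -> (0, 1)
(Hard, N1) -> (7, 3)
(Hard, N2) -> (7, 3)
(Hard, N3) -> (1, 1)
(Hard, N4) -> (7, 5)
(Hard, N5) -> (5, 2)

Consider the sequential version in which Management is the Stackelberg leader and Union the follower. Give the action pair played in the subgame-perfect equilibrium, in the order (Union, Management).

Backward induction with Management moving first.
- N1: Union compares 6, 7 and picks Hard; Management would get 3.
- N2: Union compares 6, 7 and picks Hard; Management would get 3.
- N3: Union compares 0, 1 and picks Hard; Management would get 1.
- N4: Union compares 2, 7 and picks Hard; Management would get 5.
- N5: Union compares 0, 5 and picks Hard; Management would get 2.
Maximizing over 3, 3, 1, 5, 2, Management chooses N4. Subgame-perfect outcome: (Hard, N4) with payoffs (7, 5).

(Hard, N4)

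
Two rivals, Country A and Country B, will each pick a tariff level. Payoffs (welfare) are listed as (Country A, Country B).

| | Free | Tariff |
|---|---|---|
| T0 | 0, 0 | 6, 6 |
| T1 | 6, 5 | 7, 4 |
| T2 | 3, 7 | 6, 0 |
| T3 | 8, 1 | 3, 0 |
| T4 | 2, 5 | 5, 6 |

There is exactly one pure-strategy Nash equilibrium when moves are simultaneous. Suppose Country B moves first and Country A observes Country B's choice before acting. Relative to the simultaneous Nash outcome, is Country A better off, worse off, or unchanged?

worse off

Solve by backward induction (Country B leads).
- Free: BR = T3, leader payoff 1.
- Tariff: BR = T1, leader payoff 4.
Among 1, 4, the best is 4 at Tariff. Subgame-perfect outcome: (T1, Tariff) with payoffs (7, 4).
For the simultaneous game, intersect best replies.
Country A's best replies: Free→T3; Tariff→T1.
Country B's best replies: T0→Tariff; T1→Free; T2→Free; T3→Free; T4→Tariff.
Only (T3, Free) has each player best-responding; Nash payoffs (8, 1).
Country A earns 7 sequentially versus 8 at the Nash outcome: worse off.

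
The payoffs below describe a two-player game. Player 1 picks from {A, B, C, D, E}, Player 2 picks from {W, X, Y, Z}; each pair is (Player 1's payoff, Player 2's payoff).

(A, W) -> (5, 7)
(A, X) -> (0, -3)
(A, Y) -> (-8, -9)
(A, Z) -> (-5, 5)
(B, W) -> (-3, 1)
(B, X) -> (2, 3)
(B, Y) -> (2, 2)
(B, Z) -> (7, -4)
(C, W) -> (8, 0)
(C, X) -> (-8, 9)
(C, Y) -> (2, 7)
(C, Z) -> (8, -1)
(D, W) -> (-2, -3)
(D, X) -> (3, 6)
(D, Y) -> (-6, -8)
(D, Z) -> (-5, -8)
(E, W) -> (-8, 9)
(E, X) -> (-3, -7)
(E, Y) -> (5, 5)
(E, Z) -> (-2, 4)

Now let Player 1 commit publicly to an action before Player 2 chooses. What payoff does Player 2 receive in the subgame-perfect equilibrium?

Backward induction with Player 1 moving first.
- A: BR = W, leader payoff 5.
- B: BR = X, leader payoff 2.
- C: BR = X, leader payoff -8.
- D: BR = X, leader payoff 3.
- E: BR = W, leader payoff -8.
Among 5, 2, -8, 3, -8, the best is 5 at A. Subgame-perfect outcome: (A, W) with payoffs (5, 7).

7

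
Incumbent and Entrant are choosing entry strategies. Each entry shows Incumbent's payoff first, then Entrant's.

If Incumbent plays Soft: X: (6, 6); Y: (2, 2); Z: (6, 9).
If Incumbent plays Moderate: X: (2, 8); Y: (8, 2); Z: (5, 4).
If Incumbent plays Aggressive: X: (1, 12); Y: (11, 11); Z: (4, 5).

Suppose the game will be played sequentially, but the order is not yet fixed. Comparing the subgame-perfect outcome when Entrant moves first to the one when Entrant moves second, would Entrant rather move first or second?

If Incumbent leads: Entrant's best replies are Soft→Z, Moderate→X, Aggressive→X; Incumbent's induced payoffs 6, 2, 1; outcome (Soft, Z), payoffs (6, 9).
If Entrant leads: Incumbent's best replies are X→Soft, Y→Aggressive, Z→Soft; Entrant's induced payoffs 6, 11, 9; outcome (Aggressive, Y), payoffs (11, 11).
Entrant gets 11 moving first and 9 moving second, so Entrant prefers to move first.

first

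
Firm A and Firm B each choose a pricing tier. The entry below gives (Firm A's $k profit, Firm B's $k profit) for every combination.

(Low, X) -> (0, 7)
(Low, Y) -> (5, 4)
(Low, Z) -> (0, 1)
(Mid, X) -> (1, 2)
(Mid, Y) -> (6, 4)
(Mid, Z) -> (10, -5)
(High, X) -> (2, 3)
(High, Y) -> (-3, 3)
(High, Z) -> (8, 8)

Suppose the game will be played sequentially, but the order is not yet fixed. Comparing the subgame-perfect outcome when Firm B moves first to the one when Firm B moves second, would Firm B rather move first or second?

second

If Firm A leads: Firm B's best replies are Low→X, Mid→Y, High→Z; Firm A's induced payoffs 0, 6, 8; outcome (High, Z), payoffs (8, 8).
If Firm B leads: Firm A's best replies are X→High, Y→Mid, Z→Mid; Firm B's induced payoffs 3, 4, -5; outcome (Mid, Y), payoffs (6, 4).
Firm B gets 4 moving first and 8 moving second, so Firm B prefers to move second.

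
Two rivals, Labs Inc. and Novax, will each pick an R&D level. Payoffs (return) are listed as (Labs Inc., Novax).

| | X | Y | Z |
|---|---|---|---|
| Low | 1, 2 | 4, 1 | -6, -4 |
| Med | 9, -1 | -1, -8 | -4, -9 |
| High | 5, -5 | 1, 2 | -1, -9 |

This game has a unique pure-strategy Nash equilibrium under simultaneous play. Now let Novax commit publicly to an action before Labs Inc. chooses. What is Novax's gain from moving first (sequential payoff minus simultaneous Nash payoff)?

Labs Inc. best-responds to each possible Novax move:
- X → Labs Inc. plays Med (best of 1, 9, 5); Novax gets -1.
- Y → Labs Inc. plays Low (best of 4, -1, 1); Novax gets 1.
- Z → Labs Inc. plays High (best of -6, -4, -1); Novax gets -9.
Maximizing over -1, 1, -9, Novax chooses Y. Subgame-perfect outcome: (Low, Y) with payoffs (4, 1).
Under simultaneous play:
Labs Inc.'s best replies: X→Med; Y→Low; Z→High.
Novax's best replies: Low→X; Med→X; High→Y.
Only (Med, X) has each player best-responding; Nash payoffs (9, -1).
Novax's commitment gain: 1 − -1 = 2.

2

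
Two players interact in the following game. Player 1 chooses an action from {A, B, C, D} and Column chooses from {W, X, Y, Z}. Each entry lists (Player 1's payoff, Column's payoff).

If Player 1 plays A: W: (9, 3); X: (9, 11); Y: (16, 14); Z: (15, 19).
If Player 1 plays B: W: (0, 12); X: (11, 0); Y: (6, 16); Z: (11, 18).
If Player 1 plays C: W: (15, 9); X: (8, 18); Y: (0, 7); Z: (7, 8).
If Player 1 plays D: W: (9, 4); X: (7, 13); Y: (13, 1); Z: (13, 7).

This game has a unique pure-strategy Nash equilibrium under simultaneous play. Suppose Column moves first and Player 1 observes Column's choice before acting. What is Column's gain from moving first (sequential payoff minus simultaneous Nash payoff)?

0

Player 1 best-responds to each possible Column move:
- W: BR = C, leader payoff 9.
- X: BR = B, leader payoff 0.
- Y: BR = A, leader payoff 14.
- Z: BR = A, leader payoff 19.
Maximizing over 9, 0, 14, 19, Column chooses Z. Subgame-perfect outcome: (A, Z) with payoffs (15, 19).
For the simultaneous game, intersect best replies.
Player 1's best replies: W→C; X→B; Y→A; Z→A.
Column's best replies: A→Z; B→Z; C→X; D→X.
Only (A, Z) has each player best-responding; Nash payoffs (15, 19).
Column's commitment gain: 19 − 19 = 0.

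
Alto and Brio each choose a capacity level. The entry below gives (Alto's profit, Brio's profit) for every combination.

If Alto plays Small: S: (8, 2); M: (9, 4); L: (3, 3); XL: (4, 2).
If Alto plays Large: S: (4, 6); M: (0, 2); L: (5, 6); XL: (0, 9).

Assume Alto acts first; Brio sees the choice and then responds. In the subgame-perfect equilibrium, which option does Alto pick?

Small

Backward induction with Alto moving first.
- Small → Brio plays M (best of 2, 4, 3, 2); Alto gets 9.
- Large → Brio plays XL (best of 6, 2, 6, 9); Alto gets 0.
Alto's induced payoffs are 9, 0, so Alto commits to Small. Subgame-perfect outcome: (Small, M) with payoffs (9, 4).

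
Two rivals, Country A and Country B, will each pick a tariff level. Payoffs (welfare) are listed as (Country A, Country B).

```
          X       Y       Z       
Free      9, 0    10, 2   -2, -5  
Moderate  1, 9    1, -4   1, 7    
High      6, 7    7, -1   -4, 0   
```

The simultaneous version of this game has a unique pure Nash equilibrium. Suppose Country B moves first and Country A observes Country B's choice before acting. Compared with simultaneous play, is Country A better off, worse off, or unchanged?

Solve by backward induction (Country B leads).
- X: BR = Free, leader payoff 0.
- Y: BR = Free, leader payoff 2.
- Z: BR = Moderate, leader payoff 7.
Maximizing over 0, 2, 7, Country B chooses Z. Subgame-perfect outcome: (Moderate, Z) with payoffs (1, 7).
For the simultaneous game, intersect best replies.
Country A's best replies: X→Free; Y→Free; Z→Moderate.
Country B's best replies: Free→Y; Moderate→X; High→X.
Only (Free, Y) has each player best-responding; Nash payoffs (10, 2).
Country A earns 1 sequentially versus 10 at the Nash outcome: worse off.

worse off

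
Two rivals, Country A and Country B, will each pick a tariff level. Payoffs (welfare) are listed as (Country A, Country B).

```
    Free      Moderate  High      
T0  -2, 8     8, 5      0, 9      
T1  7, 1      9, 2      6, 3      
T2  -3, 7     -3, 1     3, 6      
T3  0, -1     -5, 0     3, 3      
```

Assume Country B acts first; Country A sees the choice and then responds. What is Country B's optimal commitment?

Solve by backward induction (Country B leads).
- Free: Country A compares -2, 7, -3, 0 and picks T1; Country B would get 1.
- Moderate: Country A compares 8, 9, -3, -5 and picks T1; Country B would get 2.
- High: Country A compares 0, 6, 3, 3 and picks T1; Country B would get 3.
Country B's induced payoffs are 1, 2, 3, so Country B commits to High. Subgame-perfect outcome: (T1, High) with payoffs (6, 3).

High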